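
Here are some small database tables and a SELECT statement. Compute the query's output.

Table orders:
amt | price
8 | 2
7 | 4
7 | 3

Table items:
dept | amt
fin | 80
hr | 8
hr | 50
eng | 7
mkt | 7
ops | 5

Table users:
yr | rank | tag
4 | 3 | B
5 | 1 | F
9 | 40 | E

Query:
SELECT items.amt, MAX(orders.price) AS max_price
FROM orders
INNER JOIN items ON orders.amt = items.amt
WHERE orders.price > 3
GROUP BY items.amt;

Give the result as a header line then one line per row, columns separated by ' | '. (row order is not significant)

== RESULT ==
items.amt | max_price
7 | 4

Derivation:
After JOIN items (5 rows):
orders.amt | orders.price | items.dept | items.amt
8 | 2 | hr | 8
7 | 4 | eng | 7
7 | 4 | mkt | 7
7 | 3 | eng | 7
7 | 3 | mkt | 7
After WHERE (2 rows):
orders.amt | orders.price | items.dept | items.amt
7 | 4 | eng | 7
7 | 4 | mkt | 7
After GROUP BY (1 rows):
items.amt | max_price
7 | 4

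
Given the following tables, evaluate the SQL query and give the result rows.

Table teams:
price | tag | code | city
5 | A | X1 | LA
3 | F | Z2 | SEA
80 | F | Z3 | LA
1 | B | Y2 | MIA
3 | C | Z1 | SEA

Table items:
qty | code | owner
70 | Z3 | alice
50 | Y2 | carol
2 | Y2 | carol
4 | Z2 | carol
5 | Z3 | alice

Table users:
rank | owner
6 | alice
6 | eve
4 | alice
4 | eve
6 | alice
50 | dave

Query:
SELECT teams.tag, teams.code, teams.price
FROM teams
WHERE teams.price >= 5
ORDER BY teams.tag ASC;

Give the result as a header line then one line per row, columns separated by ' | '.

== RESULT ==
teams.tag | teams.code | teams.price
A | X1 | 5
F | Z3 | 80

Derivation:
After WHERE (2 rows):
teams.price | teams.tag | teams.code | teams.city
5 | A | X1 | LA
80 | F | Z3 | LA
After SELECT (2 rows):
teams.tag | teams.code | teams.price
A | X1 | 5
F | Z3 | 80
After ORDER BY (2 rows):
teams.tag | teams.code | teams.price
A | X1 | 5
F | Z3 | 80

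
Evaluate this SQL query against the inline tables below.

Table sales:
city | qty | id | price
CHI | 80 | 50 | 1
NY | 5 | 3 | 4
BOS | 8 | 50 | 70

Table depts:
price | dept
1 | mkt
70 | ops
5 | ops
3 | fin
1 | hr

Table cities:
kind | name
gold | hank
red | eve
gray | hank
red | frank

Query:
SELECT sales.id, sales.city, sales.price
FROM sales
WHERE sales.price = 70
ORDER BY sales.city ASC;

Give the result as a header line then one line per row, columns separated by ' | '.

== RESULT ==
sales.id | sales.city | sales.price
50 | BOS | 70

Derivation:
After WHERE (1 rows):
sales.city | sales.qty | sales.id | sales.price
BOS | 8 | 50 | 70
After SELECT (1 rows):
sales.id | sales.city | sales.price
50 | BOS | 70
After ORDER BY (1 rows):
sales.id | sales.city | sales.price
50 | BOS | 70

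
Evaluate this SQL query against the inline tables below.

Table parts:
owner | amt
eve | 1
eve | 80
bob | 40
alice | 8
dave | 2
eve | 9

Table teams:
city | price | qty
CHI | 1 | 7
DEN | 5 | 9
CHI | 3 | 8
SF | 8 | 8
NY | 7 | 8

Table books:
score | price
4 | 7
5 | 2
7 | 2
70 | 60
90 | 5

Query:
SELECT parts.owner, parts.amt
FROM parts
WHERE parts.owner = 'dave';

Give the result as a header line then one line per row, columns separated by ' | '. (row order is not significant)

After WHERE (1 rows):
parts.owner | parts.amt
dave | 2
After SELECT (1 rows):
parts.owner | parts.amt
dave | 2

== RESULT ==
parts.owner | parts.amt
dave | 2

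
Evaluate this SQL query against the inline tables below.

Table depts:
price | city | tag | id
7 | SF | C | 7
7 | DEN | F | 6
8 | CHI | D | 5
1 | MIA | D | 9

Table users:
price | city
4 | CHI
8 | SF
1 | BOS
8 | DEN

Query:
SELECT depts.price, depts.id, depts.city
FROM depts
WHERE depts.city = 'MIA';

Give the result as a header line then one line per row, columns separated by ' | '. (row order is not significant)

After WHERE (1 rows):
depts.price | depts.city | depts.tag | depts.id
1 | MIA | D | 9
After SELECT (1 rows):
depts.price | depts.id | depts.city
1 | 9 | MIA

== RESULT ==
depts.price | depts.id | depts.city
1 | 9 | MIA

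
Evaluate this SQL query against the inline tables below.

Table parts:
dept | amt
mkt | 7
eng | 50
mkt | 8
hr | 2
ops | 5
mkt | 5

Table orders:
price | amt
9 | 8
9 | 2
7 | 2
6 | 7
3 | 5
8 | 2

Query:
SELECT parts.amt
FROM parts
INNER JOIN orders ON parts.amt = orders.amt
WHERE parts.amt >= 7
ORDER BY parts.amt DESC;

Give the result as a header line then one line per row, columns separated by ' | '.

After JOIN orders (7 rows):
parts.dept | parts.amt | orders.price | orders.amt
mkt | 7 | 6 | 7
mkt | 8 | 9 | 8
hr | 2 | 9 | 2
hr | 2 | 7 | 2
hr | 2 | 8 | 2
ops | 5 | 3 | 5
mkt | 5 | 3 | 5
After WHERE (2 rows):
parts.dept | parts.amt | orders.price | orders.amt
mkt | 7 | 6 | 7
mkt | 8 | 9 | 8
After SELECT (2 rows):
parts.amt
7
8
After ORDER BY (2 rows):
parts.amt
8
7

== RESULT ==
parts.amt
8
7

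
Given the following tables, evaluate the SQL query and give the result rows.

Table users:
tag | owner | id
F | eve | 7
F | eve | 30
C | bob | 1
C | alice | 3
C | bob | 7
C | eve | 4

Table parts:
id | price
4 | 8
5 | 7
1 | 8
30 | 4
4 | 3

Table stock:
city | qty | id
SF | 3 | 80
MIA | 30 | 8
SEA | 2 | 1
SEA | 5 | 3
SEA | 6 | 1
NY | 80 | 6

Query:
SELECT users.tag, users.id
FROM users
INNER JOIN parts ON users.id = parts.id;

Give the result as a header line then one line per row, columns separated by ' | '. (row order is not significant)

== RESULT ==
users.tag | users.id
F | 30
C | 1
C | 4
C | 4

Derivation:
After JOIN parts (4 rows):
users.tag | users.owner | users.id | parts.id | parts.price
F | eve | 30 | 30 | 4
C | bob | 1 | 1 | 8
C | eve | 4 | 4 | 8
C | eve | 4 | 4 | 3
After SELECT (4 rows):
users.tag | users.id
F | 30
C | 1
C | 4
C | 4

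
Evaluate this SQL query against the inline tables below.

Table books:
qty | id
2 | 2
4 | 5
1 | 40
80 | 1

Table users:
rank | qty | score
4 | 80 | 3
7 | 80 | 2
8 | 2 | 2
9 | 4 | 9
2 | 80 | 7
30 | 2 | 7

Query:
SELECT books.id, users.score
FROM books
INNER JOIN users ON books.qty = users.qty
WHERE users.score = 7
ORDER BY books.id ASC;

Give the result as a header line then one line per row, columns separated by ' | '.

== RESULT ==
books.id | users.score
1 | 7
2 | 7

Derivation:
After JOIN users (6 rows):
books.qty | books.id | users.rank | users.qty | users.score
2 | 2 | 8 | 2 | 2
2 | 2 | 30 | 2 | 7
4 | 5 | 9 | 4 | 9
80 | 1 | 4 | 80 | 3
80 | 1 | 7 | 80 | 2
80 | 1 | 2 | 80 | 7
After WHERE (2 rows):
books.qty | books.id | users.rank | users.qty | users.score
2 | 2 | 30 | 2 | 7
80 | 1 | 2 | 80 | 7
After SELECT (2 rows):
books.id | users.score
2 | 7
1 | 7
After ORDER BY (2 rows):
books.id | users.score
1 | 7
2 | 7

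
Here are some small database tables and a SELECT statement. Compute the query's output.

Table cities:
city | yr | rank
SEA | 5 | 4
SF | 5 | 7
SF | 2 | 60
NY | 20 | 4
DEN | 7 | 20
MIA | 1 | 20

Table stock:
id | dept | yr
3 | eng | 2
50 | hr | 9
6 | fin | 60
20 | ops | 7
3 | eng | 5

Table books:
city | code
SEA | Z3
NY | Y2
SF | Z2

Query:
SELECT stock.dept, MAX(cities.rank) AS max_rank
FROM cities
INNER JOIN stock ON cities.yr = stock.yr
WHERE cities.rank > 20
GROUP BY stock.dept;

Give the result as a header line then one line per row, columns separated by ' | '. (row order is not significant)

After JOIN stock (4 rows):
cities.city | cities.yr | cities.rank | stock.id | stock.dept | stock.yr
SEA | 5 | 4 | 3 | eng | 5
SF | 5 | 7 | 3 | eng | 5
SF | 2 | 60 | 3 | eng | 2
DEN | 7 | 20 | 20 | ops | 7
After WHERE (1 rows):
cities.city | cities.yr | cities.rank | stock.id | stock.dept | stock.yr
SF | 2 | 60 | 3 | eng | 2
After GROUP BY (1 rows):
stock.dept | max_rank
eng | 60

== RESULT ==
stock.dept | max_rank
eng | 60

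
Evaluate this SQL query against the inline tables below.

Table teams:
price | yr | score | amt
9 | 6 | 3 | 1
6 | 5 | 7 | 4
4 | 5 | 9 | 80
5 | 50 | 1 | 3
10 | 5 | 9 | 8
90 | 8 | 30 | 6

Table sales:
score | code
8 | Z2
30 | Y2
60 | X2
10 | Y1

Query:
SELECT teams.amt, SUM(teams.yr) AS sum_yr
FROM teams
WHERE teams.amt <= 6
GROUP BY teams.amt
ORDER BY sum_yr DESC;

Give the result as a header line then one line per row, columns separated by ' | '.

== RESULT ==
teams.amt | sum_yr
3 | 50
6 | 8
1 | 6
4 | 5

Derivation:
After WHERE (4 rows):
teams.price | teams.yr | teams.score | teams.amt
9 | 6 | 3 | 1
6 | 5 | 7 | 4
5 | 50 | 1 | 3
90 | 8 | 30 | 6
After GROUP BY (4 rows):
teams.amt | sum_yr
1 | 6
4 | 5
3 | 50
6 | 8
After ORDER BY (4 rows):
teams.amt | sum_yr
3 | 50
6 | 8
1 | 6
4 | 5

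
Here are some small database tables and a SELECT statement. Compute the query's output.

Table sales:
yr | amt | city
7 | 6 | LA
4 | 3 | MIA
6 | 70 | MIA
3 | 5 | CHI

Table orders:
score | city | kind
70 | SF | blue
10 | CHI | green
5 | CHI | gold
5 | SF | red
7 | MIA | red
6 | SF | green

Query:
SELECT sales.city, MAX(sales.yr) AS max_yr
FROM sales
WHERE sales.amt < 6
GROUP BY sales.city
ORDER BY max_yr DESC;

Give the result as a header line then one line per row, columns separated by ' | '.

== RESULT ==
sales.city | max_yr
MIA | 4
CHI | 3

Derivation:
After WHERE (2 rows):
sales.yr | sales.amt | sales.city
4 | 3 | MIA
3 | 5 | CHI
After GROUP BY (2 rows):
sales.city | max_yr
MIA | 4
CHI | 3
After ORDER BY (2 rows):
sales.city | max_yr
MIA | 4
CHI | 3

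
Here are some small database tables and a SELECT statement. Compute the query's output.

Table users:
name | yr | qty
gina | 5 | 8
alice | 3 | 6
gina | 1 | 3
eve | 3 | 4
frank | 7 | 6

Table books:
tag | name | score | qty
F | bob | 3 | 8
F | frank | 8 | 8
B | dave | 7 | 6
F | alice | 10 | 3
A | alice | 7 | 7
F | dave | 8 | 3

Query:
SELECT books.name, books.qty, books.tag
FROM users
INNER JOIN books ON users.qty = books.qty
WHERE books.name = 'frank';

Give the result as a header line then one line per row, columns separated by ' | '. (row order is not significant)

== RESULT ==
books.name | books.qty | books.tag
frank | 8 | F

Derivation:
After JOIN books (6 rows):
users.name | users.yr | users.qty | books.tag | books.name | books.score | books.qty
gina | 5 | 8 | F | bob | 3 | 8
gina | 5 | 8 | F | frank | 8 | 8
alice | 3 | 6 | B | dave | 7 | 6
gina | 1 | 3 | F | alice | 10 | 3
gina | 1 | 3 | F | dave | 8 | 3
frank | 7 | 6 | B | dave | 7 | 6
After WHERE (1 rows):
users.name | users.yr | users.qty | books.tag | books.name | books.score | books.qty
gina | 5 | 8 | F | frank | 8 | 8
After SELECT (1 rows):
books.name | books.qty | books.tag
frank | 8 | F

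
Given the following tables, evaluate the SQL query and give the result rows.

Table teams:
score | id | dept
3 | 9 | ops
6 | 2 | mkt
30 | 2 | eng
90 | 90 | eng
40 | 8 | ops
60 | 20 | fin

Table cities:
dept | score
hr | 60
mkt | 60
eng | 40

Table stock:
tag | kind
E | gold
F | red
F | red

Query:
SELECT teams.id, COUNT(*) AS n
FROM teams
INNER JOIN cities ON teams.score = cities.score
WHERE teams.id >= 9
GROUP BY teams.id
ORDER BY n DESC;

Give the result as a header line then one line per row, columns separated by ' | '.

== RESULT ==
teams.id | n
20 | 2

Derivation:
After JOIN cities (3 rows):
teams.score | teams.id | teams.dept | cities.dept | cities.score
40 | 8 | ops | eng | 40
60 | 20 | fin | hr | 60
60 | 20 | fin | mkt | 60
After WHERE (2 rows):
teams.score | teams.id | teams.dept | cities.dept | cities.score
60 | 20 | fin | hr | 60
60 | 20 | fin | mkt | 60
After GROUP BY (1 rows):
teams.id | n
20 | 2
After ORDER BY (1 rows):
teams.id | n
20 | 2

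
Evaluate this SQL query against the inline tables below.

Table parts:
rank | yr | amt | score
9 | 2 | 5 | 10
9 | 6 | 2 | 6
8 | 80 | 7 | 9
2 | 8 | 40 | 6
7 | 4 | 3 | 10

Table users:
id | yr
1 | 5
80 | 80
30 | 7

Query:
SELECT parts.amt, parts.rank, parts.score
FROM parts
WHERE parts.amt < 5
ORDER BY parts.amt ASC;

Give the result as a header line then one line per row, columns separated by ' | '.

After WHERE (2 rows):
parts.rank | parts.yr | parts.amt | parts.score
9 | 6 | 2 | 6
7 | 4 | 3 | 10
After SELECT (2 rows):
parts.amt | parts.rank | parts.score
2 | 9 | 6
3 | 7 | 10
After ORDER BY (2 rows):
parts.amt | parts.rank | parts.score
2 | 9 | 6
3 | 7 | 10

== RESULT ==
parts.amt | parts.rank | parts.score
2 | 9 | 6
3 | 7 | 10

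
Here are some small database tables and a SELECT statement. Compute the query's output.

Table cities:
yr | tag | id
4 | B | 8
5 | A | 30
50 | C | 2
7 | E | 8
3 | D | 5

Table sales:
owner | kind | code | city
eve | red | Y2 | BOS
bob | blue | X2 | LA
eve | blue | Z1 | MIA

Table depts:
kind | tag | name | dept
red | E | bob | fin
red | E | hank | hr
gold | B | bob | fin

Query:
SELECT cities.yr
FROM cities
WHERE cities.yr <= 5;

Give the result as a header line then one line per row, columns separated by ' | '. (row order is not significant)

== RESULT ==
cities.yr
4
5
3

Derivation:
After WHERE (3 rows):
cities.yr | cities.tag | cities.id
4 | B | 8
5 | A | 30
3 | D | 5
After SELECT (3 rows):
cities.yr
4
5
3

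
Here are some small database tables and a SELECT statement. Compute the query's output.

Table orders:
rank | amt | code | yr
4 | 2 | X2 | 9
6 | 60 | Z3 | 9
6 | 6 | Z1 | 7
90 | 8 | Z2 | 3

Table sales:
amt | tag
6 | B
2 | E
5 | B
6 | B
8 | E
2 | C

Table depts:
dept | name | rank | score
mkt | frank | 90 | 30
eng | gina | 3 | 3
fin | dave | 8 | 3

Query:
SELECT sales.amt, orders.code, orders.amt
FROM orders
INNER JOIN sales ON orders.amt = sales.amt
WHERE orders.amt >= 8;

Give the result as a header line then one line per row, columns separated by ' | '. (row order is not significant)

After JOIN sales (5 rows):
orders.rank | orders.amt | orders.code | orders.yr | sales.amt | sales.tag
4 | 2 | X2 | 9 | 2 | E
4 | 2 | X2 | 9 | 2 | C
6 | 6 | Z1 | 7 | 6 | B
6 | 6 | Z1 | 7 | 6 | B
90 | 8 | Z2 | 3 | 8 | E
After WHERE (1 rows):
orders.rank | orders.amt | orders.code | orders.yr | sales.amt | sales.tag
90 | 8 | Z2 | 3 | 8 | E
After SELECT (1 rows):
sales.amt | orders.code | orders.amt
8 | Z2 | 8

== RESULT ==
sales.amt | orders.code | orders.amt
8 | Z2 | 8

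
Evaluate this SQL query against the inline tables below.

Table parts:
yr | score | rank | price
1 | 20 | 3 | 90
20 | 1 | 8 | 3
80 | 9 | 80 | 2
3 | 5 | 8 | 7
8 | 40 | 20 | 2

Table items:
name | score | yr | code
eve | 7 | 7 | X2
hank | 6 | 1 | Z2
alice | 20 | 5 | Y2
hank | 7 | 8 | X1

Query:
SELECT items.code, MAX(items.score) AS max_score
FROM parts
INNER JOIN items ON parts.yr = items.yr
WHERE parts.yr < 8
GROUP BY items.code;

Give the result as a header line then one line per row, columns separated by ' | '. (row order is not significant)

== RESULT ==
items.code | max_score
Z2 | 6

Derivation:
After JOIN items (2 rows):
parts.yr | parts.score | parts.rank | parts.price | items.name | items.score | items.yr | items.code
1 | 20 | 3 | 90 | hank | 6 | 1 | Z2
8 | 40 | 20 | 2 | hank | 7 | 8 | X1
After WHERE (1 rows):
parts.yr | parts.score | parts.rank | parts.price | items.name | items.score | items.yr | items.code
1 | 20 | 3 | 90 | hank | 6 | 1 | Z2
After GROUP BY (1 rows):
items.code | max_score
Z2 | 6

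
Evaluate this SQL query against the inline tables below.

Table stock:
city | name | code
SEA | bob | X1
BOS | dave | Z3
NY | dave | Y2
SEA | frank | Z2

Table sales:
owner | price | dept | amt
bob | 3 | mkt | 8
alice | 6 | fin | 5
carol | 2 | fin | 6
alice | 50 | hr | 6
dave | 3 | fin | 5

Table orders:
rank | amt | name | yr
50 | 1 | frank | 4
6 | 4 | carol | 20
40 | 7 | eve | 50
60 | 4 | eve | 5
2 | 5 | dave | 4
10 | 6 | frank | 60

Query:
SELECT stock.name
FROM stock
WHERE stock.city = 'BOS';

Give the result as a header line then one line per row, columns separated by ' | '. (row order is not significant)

== RESULT ==
stock.name
dave

Derivation:
After WHERE (1 rows):
stock.city | stock.name | stock.code
BOS | dave | Z3
After SELECT (1 rows):
stock.name
dave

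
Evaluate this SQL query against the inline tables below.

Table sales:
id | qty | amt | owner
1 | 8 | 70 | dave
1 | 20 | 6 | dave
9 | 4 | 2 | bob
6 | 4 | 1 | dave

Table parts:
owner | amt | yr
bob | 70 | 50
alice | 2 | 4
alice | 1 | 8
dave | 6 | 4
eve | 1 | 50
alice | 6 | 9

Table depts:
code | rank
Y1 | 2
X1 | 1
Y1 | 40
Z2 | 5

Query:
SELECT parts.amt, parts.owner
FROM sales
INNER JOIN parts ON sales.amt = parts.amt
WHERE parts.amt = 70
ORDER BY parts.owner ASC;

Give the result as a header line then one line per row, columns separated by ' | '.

== RESULT ==
parts.amt | parts.owner
70 | bob

Derivation:
After JOIN parts (6 rows):
sales.id | sales.qty | sales.amt | sales.owner | parts.owner | parts.amt | parts.yr
1 | 8 | 70 | dave | bob | 70 | 50
1 | 20 | 6 | dave | dave | 6 | 4
1 | 20 | 6 | dave | alice | 6 | 9
9 | 4 | 2 | bob | alice | 2 | 4
6 | 4 | 1 | dave | alice | 1 | 8
6 | 4 | 1 | dave | eve | 1 | 50
After WHERE (1 rows):
sales.id | sales.qty | sales.amt | sales.owner | parts.owner | parts.amt | parts.yr
1 | 8 | 70 | dave | bob | 70 | 50
After SELECT (1 rows):
parts.amt | parts.owner
70 | bob
After ORDER BY (1 rows):
parts.amt | parts.owner
70 | bob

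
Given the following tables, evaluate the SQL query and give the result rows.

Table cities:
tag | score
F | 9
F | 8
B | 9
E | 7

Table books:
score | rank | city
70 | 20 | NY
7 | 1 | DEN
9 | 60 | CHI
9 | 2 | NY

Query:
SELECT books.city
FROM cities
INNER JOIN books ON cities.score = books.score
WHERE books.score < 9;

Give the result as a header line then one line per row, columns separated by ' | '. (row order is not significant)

After JOIN books (5 rows):
cities.tag | cities.score | books.score | books.rank | books.city
F | 9 | 9 | 60 | CHI
F | 9 | 9 | 2 | NY
B | 9 | 9 | 60 | CHI
B | 9 | 9 | 2 | NY
E | 7 | 7 | 1 | DEN
After WHERE (1 rows):
cities.tag | cities.score | books.score | books.rank | books.city
E | 7 | 7 | 1 | DEN
After SELECT (1 rows):
books.city
DEN

== RESULT ==
books.city
DEN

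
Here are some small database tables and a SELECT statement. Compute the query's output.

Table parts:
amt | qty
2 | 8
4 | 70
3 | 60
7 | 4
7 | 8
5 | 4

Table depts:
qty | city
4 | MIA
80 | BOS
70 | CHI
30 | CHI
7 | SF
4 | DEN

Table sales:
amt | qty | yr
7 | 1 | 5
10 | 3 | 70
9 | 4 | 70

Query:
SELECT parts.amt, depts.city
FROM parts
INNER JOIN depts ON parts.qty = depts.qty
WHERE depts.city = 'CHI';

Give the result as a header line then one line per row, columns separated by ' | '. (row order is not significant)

== RESULT ==
parts.amt | depts.city
4 | CHI

Derivation:
After JOIN depts (5 rows):
parts.amt | parts.qty | depts.qty | depts.city
4 | 70 | 70 | CHI
7 | 4 | 4 | MIA
7 | 4 | 4 | DEN
5 | 4 | 4 | MIA
5 | 4 | 4 | DEN
After WHERE (1 rows):
parts.amt | parts.qty | depts.qty | depts.city
4 | 70 | 70 | CHI
After SELECT (1 rows):
parts.amt | depts.city
4 | CHI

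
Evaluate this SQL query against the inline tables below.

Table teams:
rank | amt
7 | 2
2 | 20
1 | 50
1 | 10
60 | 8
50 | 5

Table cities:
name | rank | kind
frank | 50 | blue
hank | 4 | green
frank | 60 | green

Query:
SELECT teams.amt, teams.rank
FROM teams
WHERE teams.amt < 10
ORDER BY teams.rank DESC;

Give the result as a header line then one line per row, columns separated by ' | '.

After WHERE (3 rows):
teams.rank | teams.amt
7 | 2
60 | 8
50 | 5
After SELECT (3 rows):
teams.amt | teams.rank
2 | 7
8 | 60
5 | 50
After ORDER BY (3 rows):
teams.amt | teams.rank
8 | 60
5 | 50
2 | 7

== RESULT ==
teams.amt | teams.rank
8 | 60
5 | 50
2 | 7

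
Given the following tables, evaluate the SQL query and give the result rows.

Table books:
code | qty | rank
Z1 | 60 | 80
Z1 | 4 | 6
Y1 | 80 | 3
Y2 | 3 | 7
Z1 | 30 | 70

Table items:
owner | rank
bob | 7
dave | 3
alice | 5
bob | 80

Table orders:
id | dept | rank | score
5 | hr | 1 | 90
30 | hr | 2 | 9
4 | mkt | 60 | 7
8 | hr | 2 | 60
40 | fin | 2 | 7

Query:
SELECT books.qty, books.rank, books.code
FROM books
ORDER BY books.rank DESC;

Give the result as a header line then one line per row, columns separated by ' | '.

After SELECT (5 rows):
books.qty | books.rank | books.code
60 | 80 | Z1
4 | 6 | Z1
80 | 3 | Y1
3 | 7 | Y2
30 | 70 | Z1
After ORDER BY (5 rows):
books.qty | books.rank | books.code
60 | 80 | Z1
30 | 70 | Z1
3 | 7 | Y2
4 | 6 | Z1
80 | 3 | Y1

== RESULT ==
books.qty | books.rank | books.code
60 | 80 | Z1
30 | 70 | Z1
3 | 7 | Y2
4 | 6 | Z1
80 | 3 | Y1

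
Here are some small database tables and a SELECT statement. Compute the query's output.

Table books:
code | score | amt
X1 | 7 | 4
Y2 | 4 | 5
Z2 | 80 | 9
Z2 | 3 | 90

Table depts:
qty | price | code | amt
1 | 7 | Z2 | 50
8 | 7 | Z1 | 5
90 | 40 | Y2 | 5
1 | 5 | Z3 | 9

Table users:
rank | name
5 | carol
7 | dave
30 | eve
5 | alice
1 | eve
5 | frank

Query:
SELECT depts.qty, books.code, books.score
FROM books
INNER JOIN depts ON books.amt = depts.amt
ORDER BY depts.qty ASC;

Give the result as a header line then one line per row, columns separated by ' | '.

After JOIN depts (3 rows):
books.code | books.score | books.amt | depts.qty | depts.price | depts.code | depts.amt
Y2 | 4 | 5 | 8 | 7 | Z1 | 5
Y2 | 4 | 5 | 90 | 40 | Y2 | 5
Z2 | 80 | 9 | 1 | 5 | Z3 | 9
After SELECT (3 rows):
depts.qty | books.code | books.score
8 | Y2 | 4
90 | Y2 | 4
1 | Z2 | 80
After ORDER BY (3 rows):
depts.qty | books.code | books.score
1 | Z2 | 80
8 | Y2 | 4
90 | Y2 | 4

== RESULT ==
depts.qty | books.code | books.score
1 | Z2 | 80
8 | Y2 | 4
90 | Y2 | 4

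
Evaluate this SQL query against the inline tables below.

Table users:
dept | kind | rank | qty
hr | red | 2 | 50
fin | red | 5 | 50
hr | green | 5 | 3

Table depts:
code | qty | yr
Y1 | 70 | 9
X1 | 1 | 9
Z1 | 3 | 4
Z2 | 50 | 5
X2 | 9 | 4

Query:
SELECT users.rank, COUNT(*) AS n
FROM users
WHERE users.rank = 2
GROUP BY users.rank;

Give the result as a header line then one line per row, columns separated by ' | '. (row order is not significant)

After WHERE (1 rows):
users.dept | users.kind | users.rank | users.qty
hr | red | 2 | 50
After GROUP BY (1 rows):
users.rank | n
2 | 1

== RESULT ==
users.rank | n
2 | 1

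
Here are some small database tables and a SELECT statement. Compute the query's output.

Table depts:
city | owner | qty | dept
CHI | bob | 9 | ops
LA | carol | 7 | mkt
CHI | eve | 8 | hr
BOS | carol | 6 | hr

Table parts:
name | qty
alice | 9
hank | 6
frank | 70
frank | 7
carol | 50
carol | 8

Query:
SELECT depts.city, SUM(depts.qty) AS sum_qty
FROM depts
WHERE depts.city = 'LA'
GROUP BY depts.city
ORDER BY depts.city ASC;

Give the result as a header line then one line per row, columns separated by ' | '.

After WHERE (1 rows):
depts.city | depts.owner | depts.qty | depts.dept
LA | carol | 7 | mkt
After GROUP BY (1 rows):
depts.city | sum_qty
LA | 7
After ORDER BY (1 rows):
depts.city | sum_qty
LA | 7

== RESULT ==
depts.city | sum_qty
LA | 7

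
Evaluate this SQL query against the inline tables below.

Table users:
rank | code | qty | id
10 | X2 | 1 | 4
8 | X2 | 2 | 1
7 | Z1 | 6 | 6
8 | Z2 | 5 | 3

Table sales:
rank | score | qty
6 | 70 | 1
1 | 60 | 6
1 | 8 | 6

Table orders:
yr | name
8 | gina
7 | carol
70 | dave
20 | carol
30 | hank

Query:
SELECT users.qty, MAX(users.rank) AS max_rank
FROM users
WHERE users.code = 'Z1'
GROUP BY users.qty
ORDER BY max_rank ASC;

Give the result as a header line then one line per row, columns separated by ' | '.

== RESULT ==
users.qty | max_rank
6 | 7

Derivation:
After WHERE (1 rows):
users.rank | users.code | users.qty | users.id
7 | Z1 | 6 | 6
After GROUP BY (1 rows):
users.qty | max_rank
6 | 7
After ORDER BY (1 rows):
users.qty | max_rank
6 | 7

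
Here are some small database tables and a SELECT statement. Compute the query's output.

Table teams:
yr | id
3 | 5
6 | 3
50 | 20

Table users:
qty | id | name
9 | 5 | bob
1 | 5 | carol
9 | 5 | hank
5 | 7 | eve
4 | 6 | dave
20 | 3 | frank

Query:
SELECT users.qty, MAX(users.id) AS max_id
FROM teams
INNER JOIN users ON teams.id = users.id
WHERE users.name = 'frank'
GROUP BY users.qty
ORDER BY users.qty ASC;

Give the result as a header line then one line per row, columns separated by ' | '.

== RESULT ==
users.qty | max_id
20 | 3

Derivation:
After JOIN users (4 rows):
teams.yr | teams.id | users.qty | users.id | users.name
3 | 5 | 9 | 5 | bob
3 | 5 | 1 | 5 | carol
3 | 5 | 9 | 5 | hank
6 | 3 | 20 | 3 | frank
After WHERE (1 rows):
teams.yr | teams.id | users.qty | users.id | users.name
6 | 3 | 20 | 3 | frank
After GROUP BY (1 rows):
users.qty | max_id
20 | 3
After ORDER BY (1 rows):
users.qty | max_id
20 | 3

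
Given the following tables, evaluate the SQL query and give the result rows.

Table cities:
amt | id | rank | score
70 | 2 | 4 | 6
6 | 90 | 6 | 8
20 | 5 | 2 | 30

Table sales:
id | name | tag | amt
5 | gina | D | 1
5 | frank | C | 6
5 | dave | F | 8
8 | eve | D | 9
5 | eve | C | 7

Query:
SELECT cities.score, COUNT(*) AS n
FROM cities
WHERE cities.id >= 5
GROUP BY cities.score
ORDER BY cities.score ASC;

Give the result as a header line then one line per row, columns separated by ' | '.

== RESULT ==
cities.score | n
8 | 1
30 | 1

Derivation:
After WHERE (2 rows):
cities.amt | cities.id | cities.rank | cities.score
6 | 90 | 6 | 8
20 | 5 | 2 | 30
After GROUP BY (2 rows):
cities.score | n
8 | 1
30 | 1
After ORDER BY (2 rows):
cities.score | n
8 | 1
30 | 1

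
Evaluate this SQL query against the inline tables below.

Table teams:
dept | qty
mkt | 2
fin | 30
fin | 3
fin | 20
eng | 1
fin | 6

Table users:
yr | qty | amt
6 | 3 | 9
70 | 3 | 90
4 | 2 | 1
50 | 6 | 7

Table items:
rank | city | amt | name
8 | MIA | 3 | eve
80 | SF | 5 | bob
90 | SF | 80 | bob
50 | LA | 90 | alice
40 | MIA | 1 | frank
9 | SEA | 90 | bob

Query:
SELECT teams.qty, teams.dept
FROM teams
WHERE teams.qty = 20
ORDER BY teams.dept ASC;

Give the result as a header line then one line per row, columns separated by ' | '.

After WHERE (1 rows):
teams.dept | teams.qty
fin | 20
After SELECT (1 rows):
teams.qty | teams.dept
20 | fin
After ORDER BY (1 rows):
teams.qty | teams.dept
20 | fin

== RESULT ==
teams.qty | teams.dept
20 | fin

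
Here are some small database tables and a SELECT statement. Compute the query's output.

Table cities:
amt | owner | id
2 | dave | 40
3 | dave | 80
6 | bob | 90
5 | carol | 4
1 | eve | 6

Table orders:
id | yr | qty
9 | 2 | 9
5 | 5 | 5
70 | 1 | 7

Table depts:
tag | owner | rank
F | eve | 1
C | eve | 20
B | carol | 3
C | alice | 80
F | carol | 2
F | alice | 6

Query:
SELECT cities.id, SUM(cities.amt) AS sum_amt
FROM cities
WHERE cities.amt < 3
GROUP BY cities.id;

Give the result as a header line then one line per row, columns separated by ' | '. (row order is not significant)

== RESULT ==
cities.id | sum_amt
40 | 2
6 | 1

Derivation:
After WHERE (2 rows):
cities.amt | cities.owner | cities.id
2 | dave | 40
1 | eve | 6
After GROUP BY (2 rows):
cities.id | sum_amt
40 | 2
6 | 1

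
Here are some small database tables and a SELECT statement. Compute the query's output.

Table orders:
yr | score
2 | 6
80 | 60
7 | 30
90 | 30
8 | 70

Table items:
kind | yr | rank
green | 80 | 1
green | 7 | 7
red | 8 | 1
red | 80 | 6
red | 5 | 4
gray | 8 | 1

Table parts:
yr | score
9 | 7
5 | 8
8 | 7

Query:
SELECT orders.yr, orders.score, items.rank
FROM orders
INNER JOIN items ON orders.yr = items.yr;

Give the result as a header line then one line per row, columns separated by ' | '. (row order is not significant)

After JOIN items (5 rows):
orders.yr | orders.score | items.kind | items.yr | items.rank
80 | 60 | green | 80 | 1
80 | 60 | red | 80 | 6
7 | 30 | green | 7 | 7
8 | 70 | red | 8 | 1
8 | 70 | gray | 8 | 1
After SELECT (5 rows):
orders.yr | orders.score | items.rank
80 | 60 | 1
80 | 60 | 6
7 | 30 | 7
8 | 70 | 1
8 | 70 | 1

== RESULT ==
orders.yr | orders.score | items.rank
80 | 60 | 1
80 | 60 | 6
7 | 30 | 7
8 | 70 | 1
8 | 70 | 1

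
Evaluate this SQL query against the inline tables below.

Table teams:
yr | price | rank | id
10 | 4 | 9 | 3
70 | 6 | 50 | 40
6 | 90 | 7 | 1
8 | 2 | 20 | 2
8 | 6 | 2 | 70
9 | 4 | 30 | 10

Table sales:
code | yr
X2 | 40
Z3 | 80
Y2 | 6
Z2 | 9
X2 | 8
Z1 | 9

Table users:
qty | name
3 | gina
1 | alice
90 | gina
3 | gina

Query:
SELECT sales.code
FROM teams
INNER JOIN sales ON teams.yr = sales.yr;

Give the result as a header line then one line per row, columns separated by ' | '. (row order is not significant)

After JOIN sales (5 rows):
teams.yr | teams.price | teams.rank | teams.id | sales.code | sales.yr
6 | 90 | 7 | 1 | Y2 | 6
8 | 2 | 20 | 2 | X2 | 8
8 | 6 | 2 | 70 | X2 | 8
9 | 4 | 30 | 10 | Z2 | 9
9 | 4 | 30 | 10 | Z1 | 9
After SELECT (5 rows):
sales.code
Y2
X2
X2
Z2
Z1

== RESULT ==
sales.code
Y2
X2
X2
Z2
Z1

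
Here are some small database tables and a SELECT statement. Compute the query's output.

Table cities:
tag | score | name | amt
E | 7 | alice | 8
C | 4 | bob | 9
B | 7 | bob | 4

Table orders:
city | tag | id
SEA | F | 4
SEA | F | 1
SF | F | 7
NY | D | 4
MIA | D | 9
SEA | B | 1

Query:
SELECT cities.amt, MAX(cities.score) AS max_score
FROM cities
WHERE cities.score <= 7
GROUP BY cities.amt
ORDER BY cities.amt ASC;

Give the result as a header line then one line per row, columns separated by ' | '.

== RESULT ==
cities.amt | max_score
4 | 7
8 | 7
9 | 4

Derivation:
After WHERE (3 rows):
cities.tag | cities.score | cities.name | cities.amt
E | 7 | alice | 8
C | 4 | bob | 9
B | 7 | bob | 4
After GROUP BY (3 rows):
cities.amt | max_score
8 | 7
9 | 4
4 | 7
After ORDER BY (3 rows):
cities.amt | max_score
4 | 7
8 | 7
9 | 4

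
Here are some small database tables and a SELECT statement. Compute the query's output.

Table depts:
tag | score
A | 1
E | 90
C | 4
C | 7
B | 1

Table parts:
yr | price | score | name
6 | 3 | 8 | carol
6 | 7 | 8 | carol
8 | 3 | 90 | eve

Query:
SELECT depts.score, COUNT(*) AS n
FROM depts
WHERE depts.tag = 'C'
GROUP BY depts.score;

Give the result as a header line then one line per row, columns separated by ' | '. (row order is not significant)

== RESULT ==
depts.score | n
4 | 1
7 | 1

Derivation:
After WHERE (2 rows):
depts.tag | depts.score
C | 4
C | 7
After GROUP BY (2 rows):
depts.score | n
4 | 1
7 | 1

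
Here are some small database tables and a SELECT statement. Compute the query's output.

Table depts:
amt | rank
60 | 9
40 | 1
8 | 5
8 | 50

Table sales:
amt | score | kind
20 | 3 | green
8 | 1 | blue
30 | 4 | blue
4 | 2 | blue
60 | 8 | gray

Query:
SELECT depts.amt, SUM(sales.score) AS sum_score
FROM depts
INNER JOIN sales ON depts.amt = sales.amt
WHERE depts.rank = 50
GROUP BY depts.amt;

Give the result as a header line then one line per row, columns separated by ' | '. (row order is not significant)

After JOIN sales (3 rows):
depts.amt | depts.rank | sales.amt | sales.score | sales.kind
60 | 9 | 60 | 8 | gray
8 | 5 | 8 | 1 | blue
8 | 50 | 8 | 1 | blue
After WHERE (1 rows):
depts.amt | depts.rank | sales.amt | sales.score | sales.kind
8 | 50 | 8 | 1 | blue
After GROUP BY (1 rows):
depts.amt | sum_score
8 | 1

== RESULT ==
depts.amt | sum_score
8 | 1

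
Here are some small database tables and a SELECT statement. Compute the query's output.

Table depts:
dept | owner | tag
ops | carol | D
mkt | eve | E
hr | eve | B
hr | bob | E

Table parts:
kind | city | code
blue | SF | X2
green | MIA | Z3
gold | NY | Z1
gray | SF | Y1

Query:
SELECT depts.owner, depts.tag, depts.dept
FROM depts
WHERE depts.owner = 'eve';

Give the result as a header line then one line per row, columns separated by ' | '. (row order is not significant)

== RESULT ==
depts.owner | depts.tag | depts.dept
eve | E | mkt
eve | B | hr

Derivation:
After WHERE (2 rows):
depts.dept | depts.owner | depts.tag
mkt | eve | E
hr | eve | B
After SELECT (2 rows):
depts.owner | depts.tag | depts.dept
eve | E | mkt
eve | B | hr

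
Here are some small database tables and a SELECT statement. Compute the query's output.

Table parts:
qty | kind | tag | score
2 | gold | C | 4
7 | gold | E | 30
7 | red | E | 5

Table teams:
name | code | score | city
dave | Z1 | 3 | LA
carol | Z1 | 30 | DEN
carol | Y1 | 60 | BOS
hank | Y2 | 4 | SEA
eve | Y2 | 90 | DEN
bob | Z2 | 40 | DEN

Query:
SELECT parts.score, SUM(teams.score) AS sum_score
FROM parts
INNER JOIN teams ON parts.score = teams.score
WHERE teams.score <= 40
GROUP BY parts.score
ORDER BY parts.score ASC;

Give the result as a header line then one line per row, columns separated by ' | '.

After JOIN teams (2 rows):
parts.qty | parts.kind | parts.tag | parts.score | teams.name | teams.code | teams.score | teams.city
2 | gold | C | 4 | hank | Y2 | 4 | SEA
7 | gold | E | 30 | carol | Z1 | 30 | DEN
After WHERE (2 rows):
parts.qty | parts.kind | parts.tag | parts.score | teams.name | teams.code | teams.score | teams.city
2 | gold | C | 4 | hank | Y2 | 4 | SEA
7 | gold | E | 30 | carol | Z1 | 30 | DEN
After GROUP BY (2 rows):
parts.score | sum_score
4 | 4
30 | 30
After ORDER BY (2 rows):
parts.score | sum_score
4 | 4
30 | 30

== RESULT ==
parts.score | sum_score
4 | 4
30 | 30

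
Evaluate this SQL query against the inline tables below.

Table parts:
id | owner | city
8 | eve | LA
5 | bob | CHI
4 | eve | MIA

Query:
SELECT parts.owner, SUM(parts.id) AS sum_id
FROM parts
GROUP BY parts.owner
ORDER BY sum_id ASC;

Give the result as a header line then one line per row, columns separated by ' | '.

== RESULT ==
parts.owner | sum_id
bob | 5
eve | 12

Derivation:
After GROUP BY (2 rows):
parts.owner | sum_id
eve | 12
bob | 5
After ORDER BY (2 rows):
parts.owner | sum_id
bob | 5
eve | 12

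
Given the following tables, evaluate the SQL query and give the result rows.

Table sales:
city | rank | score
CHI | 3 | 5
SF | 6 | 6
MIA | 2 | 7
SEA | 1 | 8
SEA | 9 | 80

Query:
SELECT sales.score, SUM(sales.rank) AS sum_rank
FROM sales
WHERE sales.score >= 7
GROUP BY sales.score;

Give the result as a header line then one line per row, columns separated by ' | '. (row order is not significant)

== RESULT ==
sales.score | sum_rank
7 | 2
8 | 1
80 | 9

Derivation:
After WHERE (3 rows):
sales.city | sales.rank | sales.score
MIA | 2 | 7
SEA | 1 | 8
SEA | 9 | 80
After GROUP BY (3 rows):
sales.score | sum_rank
7 | 2
8 | 1
80 | 9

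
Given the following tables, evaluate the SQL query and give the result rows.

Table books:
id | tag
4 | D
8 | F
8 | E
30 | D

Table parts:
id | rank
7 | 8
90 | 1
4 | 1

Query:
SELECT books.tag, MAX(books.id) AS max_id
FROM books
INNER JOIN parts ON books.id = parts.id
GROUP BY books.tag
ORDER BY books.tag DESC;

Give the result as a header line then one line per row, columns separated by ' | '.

== RESULT ==
books.tag | max_id
D | 4

Derivation:
After JOIN parts (1 rows):
books.id | books.tag | parts.id | parts.rank
4 | D | 4 | 1
After GROUP BY (1 rows):
books.tag | max_id
D | 4
After ORDER BY (1 rows):
books.tag | max_id
D | 4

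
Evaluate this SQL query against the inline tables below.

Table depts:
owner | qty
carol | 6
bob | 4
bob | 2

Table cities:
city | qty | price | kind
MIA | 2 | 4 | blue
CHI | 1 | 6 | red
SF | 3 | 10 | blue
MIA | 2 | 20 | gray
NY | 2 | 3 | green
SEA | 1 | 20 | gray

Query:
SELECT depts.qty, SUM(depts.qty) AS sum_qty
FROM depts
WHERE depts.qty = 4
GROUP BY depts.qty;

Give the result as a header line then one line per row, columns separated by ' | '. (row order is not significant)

After WHERE (1 rows):
depts.owner | depts.qty
bob | 4
After GROUP BY (1 rows):
depts.qty | sum_qty
4 | 4

== RESULT ==
depts.qty | sum_qty
4 | 4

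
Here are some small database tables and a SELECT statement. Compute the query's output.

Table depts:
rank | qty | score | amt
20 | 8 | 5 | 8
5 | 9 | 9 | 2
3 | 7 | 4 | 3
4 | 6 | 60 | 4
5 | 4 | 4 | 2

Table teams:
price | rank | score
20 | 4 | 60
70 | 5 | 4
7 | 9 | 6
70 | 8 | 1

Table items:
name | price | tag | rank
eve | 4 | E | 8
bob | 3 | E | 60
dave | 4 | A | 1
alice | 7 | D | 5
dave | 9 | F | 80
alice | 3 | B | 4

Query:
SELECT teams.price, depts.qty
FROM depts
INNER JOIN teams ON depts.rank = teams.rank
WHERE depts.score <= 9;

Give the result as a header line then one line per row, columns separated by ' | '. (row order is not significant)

After JOIN teams (3 rows):
depts.rank | depts.qty | depts.score | depts.amt | teams.price | teams.rank | teams.score
5 | 9 | 9 | 2 | 70 | 5 | 4
4 | 6 | 60 | 4 | 20 | 4 | 60
5 | 4 | 4 | 2 | 70 | 5 | 4
After WHERE (2 rows):
depts.rank | depts.qty | depts.score | depts.amt | teams.price | teams.rank | teams.score
5 | 9 | 9 | 2 | 70 | 5 | 4
5 | 4 | 4 | 2 | 70 | 5 | 4
After SELECT (2 rows):
teams.price | depts.qty
70 | 9
70 | 4

== RESULT ==
teams.price | depts.qty
70 | 9
70 | 4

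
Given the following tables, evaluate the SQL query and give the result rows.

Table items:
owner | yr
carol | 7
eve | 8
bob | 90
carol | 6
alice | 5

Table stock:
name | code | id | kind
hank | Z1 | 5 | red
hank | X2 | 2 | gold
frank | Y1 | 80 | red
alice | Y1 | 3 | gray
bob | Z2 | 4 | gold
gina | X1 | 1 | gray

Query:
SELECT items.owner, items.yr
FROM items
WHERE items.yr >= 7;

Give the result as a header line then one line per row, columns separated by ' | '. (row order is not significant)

After WHERE (3 rows):
items.owner | items.yr
carol | 7
eve | 8
bob | 90
After SELECT (3 rows):
items.owner | items.yr
carol | 7
eve | 8
bob | 90

== RESULT ==
items.owner | items.yr
carol | 7
eve | 8
bob | 90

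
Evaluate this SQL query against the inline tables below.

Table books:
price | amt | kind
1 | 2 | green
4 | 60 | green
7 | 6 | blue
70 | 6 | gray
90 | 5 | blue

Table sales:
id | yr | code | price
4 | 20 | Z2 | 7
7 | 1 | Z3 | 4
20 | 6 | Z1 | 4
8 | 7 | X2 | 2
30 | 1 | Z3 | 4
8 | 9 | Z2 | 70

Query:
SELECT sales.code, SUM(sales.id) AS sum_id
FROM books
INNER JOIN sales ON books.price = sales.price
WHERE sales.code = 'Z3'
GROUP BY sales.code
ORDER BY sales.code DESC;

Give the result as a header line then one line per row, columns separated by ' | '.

== RESULT ==
sales.code | sum_id
Z3 | 37

Derivation:
After JOIN sales (5 rows):
books.price | books.amt | books.kind | sales.id | sales.yr | sales.code | sales.price
4 | 60 | green | 7 | 1 | Z3 | 4
4 | 60 | green | 20 | 6 | Z1 | 4
4 | 60 | green | 30 | 1 | Z3 | 4
7 | 6 | blue | 4 | 20 | Z2 | 7
70 | 6 | gray | 8 | 9 | Z2 | 70
After WHERE (2 rows):
books.price | books.amt | books.kind | sales.id | sales.yr | sales.code | sales.price
4 | 60 | green | 7 | 1 | Z3 | 4
4 | 60 | green | 30 | 1 | Z3 | 4
After GROUP BY (1 rows):
sales.code | sum_id
Z3 | 37
After ORDER BY (1 rows):
sales.code | sum_id
Z3 | 37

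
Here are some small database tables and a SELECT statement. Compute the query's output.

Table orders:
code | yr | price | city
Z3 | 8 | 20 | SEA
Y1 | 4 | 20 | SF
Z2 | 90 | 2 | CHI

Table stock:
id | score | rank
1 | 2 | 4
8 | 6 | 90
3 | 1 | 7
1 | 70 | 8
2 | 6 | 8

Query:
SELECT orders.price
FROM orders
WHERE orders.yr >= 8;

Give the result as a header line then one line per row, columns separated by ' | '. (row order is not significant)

== RESULT ==
orders.price
20
2

Derivation:
After WHERE (2 rows):
orders.code | orders.yr | orders.price | orders.city
Z3 | 8 | 20 | SEA
Z2 | 90 | 2 | CHI
After SELECT (2 rows):
orders.price
20
2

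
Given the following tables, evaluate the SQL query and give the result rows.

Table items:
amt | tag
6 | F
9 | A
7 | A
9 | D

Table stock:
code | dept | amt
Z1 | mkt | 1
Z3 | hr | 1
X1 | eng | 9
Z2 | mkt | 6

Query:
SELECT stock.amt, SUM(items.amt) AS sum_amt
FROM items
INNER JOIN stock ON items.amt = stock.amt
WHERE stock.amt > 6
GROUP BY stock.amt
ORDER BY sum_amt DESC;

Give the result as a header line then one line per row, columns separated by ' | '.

After JOIN stock (3 rows):
items.amt | items.tag | stock.code | stock.dept | stock.amt
6 | F | Z2 | mkt | 6
9 | A | X1 | eng | 9
9 | D | X1 | eng | 9
After WHERE (2 rows):
items.amt | items.tag | stock.code | stock.dept | stock.amt
9 | A | X1 | eng | 9
9 | D | X1 | eng | 9
After GROUP BY (1 rows):
stock.amt | sum_amt
9 | 18
After ORDER BY (1 rows):
stock.amt | sum_amt
9 | 18

== RESULT ==
stock.amt | sum_amt
9 | 18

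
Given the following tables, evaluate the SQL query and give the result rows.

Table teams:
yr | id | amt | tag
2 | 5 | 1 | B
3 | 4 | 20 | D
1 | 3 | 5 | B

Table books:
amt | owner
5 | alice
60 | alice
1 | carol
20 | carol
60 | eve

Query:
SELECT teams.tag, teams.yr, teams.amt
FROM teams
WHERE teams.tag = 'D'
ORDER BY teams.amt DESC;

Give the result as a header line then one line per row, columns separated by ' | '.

== RESULT ==
teams.tag | teams.yr | teams.amt
D | 3 | 20

Derivation:
After WHERE (1 rows):
teams.yr | teams.id | teams.amt | teams.tag
3 | 4 | 20 | D
After SELECT (1 rows):
teams.tag | teams.yr | teams.amt
D | 3 | 20
After ORDER BY (1 rows):
teams.tag | teams.yr | teams.amt
D | 3 | 20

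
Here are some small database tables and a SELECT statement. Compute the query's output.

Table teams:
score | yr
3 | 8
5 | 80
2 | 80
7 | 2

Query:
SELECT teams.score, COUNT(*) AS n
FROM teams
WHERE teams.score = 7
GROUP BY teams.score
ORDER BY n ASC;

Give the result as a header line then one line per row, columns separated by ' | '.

== RESULT ==
teams.score | n
7 | 1

Derivation:
After WHERE (1 rows):
teams.score | teams.yr
7 | 2
After GROUP BY (1 rows):
teams.score | n
7 | 1
After ORDER BY (1 rows):
teams.score | n
7 | 1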